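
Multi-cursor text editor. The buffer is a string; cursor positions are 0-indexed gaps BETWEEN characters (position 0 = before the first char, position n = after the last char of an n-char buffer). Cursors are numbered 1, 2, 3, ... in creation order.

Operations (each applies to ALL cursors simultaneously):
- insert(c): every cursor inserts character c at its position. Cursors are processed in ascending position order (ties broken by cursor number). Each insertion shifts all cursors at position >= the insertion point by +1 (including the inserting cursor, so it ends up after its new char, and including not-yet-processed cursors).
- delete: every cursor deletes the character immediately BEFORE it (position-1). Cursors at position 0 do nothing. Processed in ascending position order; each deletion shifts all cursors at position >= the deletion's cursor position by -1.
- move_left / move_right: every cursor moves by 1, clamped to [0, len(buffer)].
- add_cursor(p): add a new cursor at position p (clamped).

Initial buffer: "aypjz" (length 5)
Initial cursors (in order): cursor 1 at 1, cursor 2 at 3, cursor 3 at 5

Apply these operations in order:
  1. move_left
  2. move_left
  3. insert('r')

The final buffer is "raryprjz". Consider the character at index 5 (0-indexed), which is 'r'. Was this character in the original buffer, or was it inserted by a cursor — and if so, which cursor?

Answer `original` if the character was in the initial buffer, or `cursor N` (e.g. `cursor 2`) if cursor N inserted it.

Answer: cursor 3

Derivation:
After op 1 (move_left): buffer="aypjz" (len 5), cursors c1@0 c2@2 c3@4, authorship .....
After op 2 (move_left): buffer="aypjz" (len 5), cursors c1@0 c2@1 c3@3, authorship .....
After op 3 (insert('r')): buffer="raryprjz" (len 8), cursors c1@1 c2@3 c3@6, authorship 1.2..3..
Authorship (.=original, N=cursor N): 1 . 2 . . 3 . .
Index 5: author = 3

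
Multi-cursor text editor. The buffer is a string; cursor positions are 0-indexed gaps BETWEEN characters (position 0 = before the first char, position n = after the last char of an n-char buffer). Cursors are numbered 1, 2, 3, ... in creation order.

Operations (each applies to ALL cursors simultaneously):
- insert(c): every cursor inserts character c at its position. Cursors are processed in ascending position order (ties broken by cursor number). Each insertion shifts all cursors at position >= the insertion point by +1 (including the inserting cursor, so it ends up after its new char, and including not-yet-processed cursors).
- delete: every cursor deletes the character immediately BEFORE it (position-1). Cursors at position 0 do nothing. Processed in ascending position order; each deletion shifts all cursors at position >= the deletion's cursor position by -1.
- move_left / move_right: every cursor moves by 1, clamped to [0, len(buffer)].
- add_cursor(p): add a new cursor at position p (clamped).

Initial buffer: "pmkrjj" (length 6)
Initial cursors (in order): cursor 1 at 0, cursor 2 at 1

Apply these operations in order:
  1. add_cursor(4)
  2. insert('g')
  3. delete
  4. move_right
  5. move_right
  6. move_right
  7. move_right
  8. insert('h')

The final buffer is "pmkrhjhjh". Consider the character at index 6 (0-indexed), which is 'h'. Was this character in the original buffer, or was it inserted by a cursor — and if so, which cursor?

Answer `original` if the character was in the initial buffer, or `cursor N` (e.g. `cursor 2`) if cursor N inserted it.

Answer: cursor 2

Derivation:
After op 1 (add_cursor(4)): buffer="pmkrjj" (len 6), cursors c1@0 c2@1 c3@4, authorship ......
After op 2 (insert('g')): buffer="gpgmkrgjj" (len 9), cursors c1@1 c2@3 c3@7, authorship 1.2...3..
After op 3 (delete): buffer="pmkrjj" (len 6), cursors c1@0 c2@1 c3@4, authorship ......
After op 4 (move_right): buffer="pmkrjj" (len 6), cursors c1@1 c2@2 c3@5, authorship ......
After op 5 (move_right): buffer="pmkrjj" (len 6), cursors c1@2 c2@3 c3@6, authorship ......
After op 6 (move_right): buffer="pmkrjj" (len 6), cursors c1@3 c2@4 c3@6, authorship ......
After op 7 (move_right): buffer="pmkrjj" (len 6), cursors c1@4 c2@5 c3@6, authorship ......
After op 8 (insert('h')): buffer="pmkrhjhjh" (len 9), cursors c1@5 c2@7 c3@9, authorship ....1.2.3
Authorship (.=original, N=cursor N): . . . . 1 . 2 . 3
Index 6: author = 2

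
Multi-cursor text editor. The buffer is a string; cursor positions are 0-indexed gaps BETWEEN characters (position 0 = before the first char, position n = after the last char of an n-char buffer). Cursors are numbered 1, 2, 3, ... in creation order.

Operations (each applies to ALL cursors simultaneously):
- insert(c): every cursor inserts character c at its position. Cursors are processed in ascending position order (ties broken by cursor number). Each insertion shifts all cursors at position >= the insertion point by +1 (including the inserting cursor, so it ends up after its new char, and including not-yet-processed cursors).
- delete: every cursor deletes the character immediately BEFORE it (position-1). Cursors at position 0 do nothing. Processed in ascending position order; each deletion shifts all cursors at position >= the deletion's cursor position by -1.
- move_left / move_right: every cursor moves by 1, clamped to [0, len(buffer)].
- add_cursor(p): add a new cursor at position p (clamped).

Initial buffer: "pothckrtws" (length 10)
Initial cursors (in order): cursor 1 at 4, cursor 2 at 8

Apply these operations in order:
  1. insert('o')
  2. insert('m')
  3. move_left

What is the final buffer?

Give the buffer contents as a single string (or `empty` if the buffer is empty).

Answer: pothomckrtomws

Derivation:
After op 1 (insert('o')): buffer="pothockrtows" (len 12), cursors c1@5 c2@10, authorship ....1....2..
After op 2 (insert('m')): buffer="pothomckrtomws" (len 14), cursors c1@6 c2@12, authorship ....11....22..
After op 3 (move_left): buffer="pothomckrtomws" (len 14), cursors c1@5 c2@11, authorship ....11....22..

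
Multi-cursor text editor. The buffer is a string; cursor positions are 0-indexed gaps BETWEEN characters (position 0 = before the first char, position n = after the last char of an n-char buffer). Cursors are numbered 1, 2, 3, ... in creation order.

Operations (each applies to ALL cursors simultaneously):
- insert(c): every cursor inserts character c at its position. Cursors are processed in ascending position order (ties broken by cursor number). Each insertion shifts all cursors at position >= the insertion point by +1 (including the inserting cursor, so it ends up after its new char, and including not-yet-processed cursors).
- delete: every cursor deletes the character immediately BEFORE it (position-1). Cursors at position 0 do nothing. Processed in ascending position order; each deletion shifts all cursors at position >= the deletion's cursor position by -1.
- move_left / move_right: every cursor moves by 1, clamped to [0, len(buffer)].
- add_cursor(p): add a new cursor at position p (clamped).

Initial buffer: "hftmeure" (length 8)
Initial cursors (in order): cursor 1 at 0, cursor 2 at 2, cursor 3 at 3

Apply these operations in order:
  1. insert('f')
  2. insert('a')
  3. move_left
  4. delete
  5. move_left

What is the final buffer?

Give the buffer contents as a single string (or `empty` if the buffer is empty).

After op 1 (insert('f')): buffer="fhfftfmeure" (len 11), cursors c1@1 c2@4 c3@6, authorship 1..2.3.....
After op 2 (insert('a')): buffer="fahffatfameure" (len 14), cursors c1@2 c2@6 c3@9, authorship 11..22.33.....
After op 3 (move_left): buffer="fahffatfameure" (len 14), cursors c1@1 c2@5 c3@8, authorship 11..22.33.....
After op 4 (delete): buffer="ahfatameure" (len 11), cursors c1@0 c2@3 c3@5, authorship 1..2.3.....
After op 5 (move_left): buffer="ahfatameure" (len 11), cursors c1@0 c2@2 c3@4, authorship 1..2.3.....

Answer: ahfatameure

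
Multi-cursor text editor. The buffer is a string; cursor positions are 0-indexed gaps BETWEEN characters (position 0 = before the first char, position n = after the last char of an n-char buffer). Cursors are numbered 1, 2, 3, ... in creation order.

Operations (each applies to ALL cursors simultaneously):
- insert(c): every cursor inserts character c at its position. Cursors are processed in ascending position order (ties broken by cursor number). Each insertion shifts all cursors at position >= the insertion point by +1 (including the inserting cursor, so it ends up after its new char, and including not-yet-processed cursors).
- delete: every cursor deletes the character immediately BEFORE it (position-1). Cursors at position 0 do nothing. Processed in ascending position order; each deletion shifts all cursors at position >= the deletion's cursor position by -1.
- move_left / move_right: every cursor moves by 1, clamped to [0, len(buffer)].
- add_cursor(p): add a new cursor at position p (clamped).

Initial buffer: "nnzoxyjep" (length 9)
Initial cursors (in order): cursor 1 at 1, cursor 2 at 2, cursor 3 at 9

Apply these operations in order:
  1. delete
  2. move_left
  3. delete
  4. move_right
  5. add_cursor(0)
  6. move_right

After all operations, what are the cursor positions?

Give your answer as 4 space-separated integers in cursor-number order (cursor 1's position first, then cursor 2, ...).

After op 1 (delete): buffer="zoxyje" (len 6), cursors c1@0 c2@0 c3@6, authorship ......
After op 2 (move_left): buffer="zoxyje" (len 6), cursors c1@0 c2@0 c3@5, authorship ......
After op 3 (delete): buffer="zoxye" (len 5), cursors c1@0 c2@0 c3@4, authorship .....
After op 4 (move_right): buffer="zoxye" (len 5), cursors c1@1 c2@1 c3@5, authorship .....
After op 5 (add_cursor(0)): buffer="zoxye" (len 5), cursors c4@0 c1@1 c2@1 c3@5, authorship .....
After op 6 (move_right): buffer="zoxye" (len 5), cursors c4@1 c1@2 c2@2 c3@5, authorship .....

Answer: 2 2 5 1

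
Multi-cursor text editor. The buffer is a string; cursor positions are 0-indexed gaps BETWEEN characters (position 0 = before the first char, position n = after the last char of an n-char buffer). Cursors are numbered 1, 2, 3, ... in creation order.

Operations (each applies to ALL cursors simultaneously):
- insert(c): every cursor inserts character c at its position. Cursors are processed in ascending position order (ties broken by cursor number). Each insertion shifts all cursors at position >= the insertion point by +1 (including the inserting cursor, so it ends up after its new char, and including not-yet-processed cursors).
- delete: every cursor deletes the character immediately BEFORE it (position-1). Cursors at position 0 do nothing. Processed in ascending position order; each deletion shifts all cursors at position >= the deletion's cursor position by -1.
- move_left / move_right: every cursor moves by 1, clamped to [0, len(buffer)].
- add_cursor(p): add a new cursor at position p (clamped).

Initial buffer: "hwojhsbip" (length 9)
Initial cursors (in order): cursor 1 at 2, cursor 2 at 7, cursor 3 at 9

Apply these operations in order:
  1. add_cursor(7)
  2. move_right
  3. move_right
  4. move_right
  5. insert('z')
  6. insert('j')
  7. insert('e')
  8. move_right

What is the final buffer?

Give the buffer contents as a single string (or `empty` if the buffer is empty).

Answer: hwojhzjesbipzzzjjjeee

Derivation:
After op 1 (add_cursor(7)): buffer="hwojhsbip" (len 9), cursors c1@2 c2@7 c4@7 c3@9, authorship .........
After op 2 (move_right): buffer="hwojhsbip" (len 9), cursors c1@3 c2@8 c4@8 c3@9, authorship .........
After op 3 (move_right): buffer="hwojhsbip" (len 9), cursors c1@4 c2@9 c3@9 c4@9, authorship .........
After op 4 (move_right): buffer="hwojhsbip" (len 9), cursors c1@5 c2@9 c3@9 c4@9, authorship .........
After op 5 (insert('z')): buffer="hwojhzsbipzzz" (len 13), cursors c1@6 c2@13 c3@13 c4@13, authorship .....1....234
After op 6 (insert('j')): buffer="hwojhzjsbipzzzjjj" (len 17), cursors c1@7 c2@17 c3@17 c4@17, authorship .....11....234234
After op 7 (insert('e')): buffer="hwojhzjesbipzzzjjjeee" (len 21), cursors c1@8 c2@21 c3@21 c4@21, authorship .....111....234234234
After op 8 (move_right): buffer="hwojhzjesbipzzzjjjeee" (len 21), cursors c1@9 c2@21 c3@21 c4@21, authorship .....111....234234234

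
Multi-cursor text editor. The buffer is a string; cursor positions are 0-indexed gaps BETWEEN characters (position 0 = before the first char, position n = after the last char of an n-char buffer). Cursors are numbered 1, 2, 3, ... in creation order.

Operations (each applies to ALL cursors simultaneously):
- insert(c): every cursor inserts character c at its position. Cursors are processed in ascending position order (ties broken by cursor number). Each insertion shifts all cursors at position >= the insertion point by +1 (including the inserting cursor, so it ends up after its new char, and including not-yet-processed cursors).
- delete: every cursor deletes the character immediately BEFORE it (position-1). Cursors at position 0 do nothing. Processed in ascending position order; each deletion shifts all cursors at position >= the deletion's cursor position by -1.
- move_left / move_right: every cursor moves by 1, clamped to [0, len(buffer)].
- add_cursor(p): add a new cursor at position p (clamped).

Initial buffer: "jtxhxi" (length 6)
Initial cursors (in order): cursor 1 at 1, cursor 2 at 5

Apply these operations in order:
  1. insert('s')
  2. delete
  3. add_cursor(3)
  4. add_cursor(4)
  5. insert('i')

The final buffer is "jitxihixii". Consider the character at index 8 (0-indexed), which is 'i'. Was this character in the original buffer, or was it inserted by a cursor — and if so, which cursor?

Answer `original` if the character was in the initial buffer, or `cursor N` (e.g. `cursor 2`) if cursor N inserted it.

After op 1 (insert('s')): buffer="jstxhxsi" (len 8), cursors c1@2 c2@7, authorship .1....2.
After op 2 (delete): buffer="jtxhxi" (len 6), cursors c1@1 c2@5, authorship ......
After op 3 (add_cursor(3)): buffer="jtxhxi" (len 6), cursors c1@1 c3@3 c2@5, authorship ......
After op 4 (add_cursor(4)): buffer="jtxhxi" (len 6), cursors c1@1 c3@3 c4@4 c2@5, authorship ......
After op 5 (insert('i')): buffer="jitxihixii" (len 10), cursors c1@2 c3@5 c4@7 c2@9, authorship .1..3.4.2.
Authorship (.=original, N=cursor N): . 1 . . 3 . 4 . 2 .
Index 8: author = 2

Answer: cursor 2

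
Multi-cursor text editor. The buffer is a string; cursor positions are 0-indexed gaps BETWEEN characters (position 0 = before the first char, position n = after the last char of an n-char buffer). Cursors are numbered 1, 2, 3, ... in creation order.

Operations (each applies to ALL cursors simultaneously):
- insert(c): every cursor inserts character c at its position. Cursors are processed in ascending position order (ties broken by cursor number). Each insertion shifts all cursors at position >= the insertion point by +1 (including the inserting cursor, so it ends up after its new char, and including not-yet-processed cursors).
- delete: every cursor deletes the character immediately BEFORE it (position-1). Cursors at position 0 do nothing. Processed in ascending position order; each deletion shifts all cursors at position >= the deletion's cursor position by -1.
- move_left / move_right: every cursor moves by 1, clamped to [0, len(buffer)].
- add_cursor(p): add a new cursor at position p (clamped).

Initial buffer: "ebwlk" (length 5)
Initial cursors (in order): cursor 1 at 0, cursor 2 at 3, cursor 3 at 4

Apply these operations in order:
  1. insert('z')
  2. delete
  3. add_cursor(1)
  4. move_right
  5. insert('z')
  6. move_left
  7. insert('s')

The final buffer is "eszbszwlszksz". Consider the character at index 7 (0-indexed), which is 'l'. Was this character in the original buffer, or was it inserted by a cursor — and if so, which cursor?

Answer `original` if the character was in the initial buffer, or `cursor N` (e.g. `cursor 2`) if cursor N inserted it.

After op 1 (insert('z')): buffer="zebwzlzk" (len 8), cursors c1@1 c2@5 c3@7, authorship 1...2.3.
After op 2 (delete): buffer="ebwlk" (len 5), cursors c1@0 c2@3 c3@4, authorship .....
After op 3 (add_cursor(1)): buffer="ebwlk" (len 5), cursors c1@0 c4@1 c2@3 c3@4, authorship .....
After op 4 (move_right): buffer="ebwlk" (len 5), cursors c1@1 c4@2 c2@4 c3@5, authorship .....
After op 5 (insert('z')): buffer="ezbzwlzkz" (len 9), cursors c1@2 c4@4 c2@7 c3@9, authorship .1.4..2.3
After op 6 (move_left): buffer="ezbzwlzkz" (len 9), cursors c1@1 c4@3 c2@6 c3@8, authorship .1.4..2.3
After op 7 (insert('s')): buffer="eszbszwlszksz" (len 13), cursors c1@2 c4@5 c2@9 c3@12, authorship .11.44..22.33
Authorship (.=original, N=cursor N): . 1 1 . 4 4 . . 2 2 . 3 3
Index 7: author = original

Answer: original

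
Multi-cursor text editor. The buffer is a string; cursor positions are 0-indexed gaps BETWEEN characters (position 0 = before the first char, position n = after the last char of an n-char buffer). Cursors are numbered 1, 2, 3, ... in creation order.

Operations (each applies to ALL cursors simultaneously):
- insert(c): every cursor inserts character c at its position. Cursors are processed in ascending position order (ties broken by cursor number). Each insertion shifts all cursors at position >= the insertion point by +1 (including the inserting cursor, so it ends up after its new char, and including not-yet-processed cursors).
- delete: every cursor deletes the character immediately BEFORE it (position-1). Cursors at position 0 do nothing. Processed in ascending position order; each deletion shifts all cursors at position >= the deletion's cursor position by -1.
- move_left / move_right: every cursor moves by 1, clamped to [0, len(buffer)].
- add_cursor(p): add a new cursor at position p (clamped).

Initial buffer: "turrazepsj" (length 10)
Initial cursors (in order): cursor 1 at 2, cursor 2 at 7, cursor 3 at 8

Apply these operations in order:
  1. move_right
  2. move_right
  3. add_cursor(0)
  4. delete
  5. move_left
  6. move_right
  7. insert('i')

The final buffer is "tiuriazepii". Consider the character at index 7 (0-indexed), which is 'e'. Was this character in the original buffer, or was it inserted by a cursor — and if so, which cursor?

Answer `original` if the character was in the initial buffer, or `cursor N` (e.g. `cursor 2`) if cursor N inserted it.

After op 1 (move_right): buffer="turrazepsj" (len 10), cursors c1@3 c2@8 c3@9, authorship ..........
After op 2 (move_right): buffer="turrazepsj" (len 10), cursors c1@4 c2@9 c3@10, authorship ..........
After op 3 (add_cursor(0)): buffer="turrazepsj" (len 10), cursors c4@0 c1@4 c2@9 c3@10, authorship ..........
After op 4 (delete): buffer="turazep" (len 7), cursors c4@0 c1@3 c2@7 c3@7, authorship .......
After op 5 (move_left): buffer="turazep" (len 7), cursors c4@0 c1@2 c2@6 c3@6, authorship .......
After op 6 (move_right): buffer="turazep" (len 7), cursors c4@1 c1@3 c2@7 c3@7, authorship .......
After op 7 (insert('i')): buffer="tiuriazepii" (len 11), cursors c4@2 c1@5 c2@11 c3@11, authorship .4..1....23
Authorship (.=original, N=cursor N): . 4 . . 1 . . . . 2 3
Index 7: author = original

Answer: original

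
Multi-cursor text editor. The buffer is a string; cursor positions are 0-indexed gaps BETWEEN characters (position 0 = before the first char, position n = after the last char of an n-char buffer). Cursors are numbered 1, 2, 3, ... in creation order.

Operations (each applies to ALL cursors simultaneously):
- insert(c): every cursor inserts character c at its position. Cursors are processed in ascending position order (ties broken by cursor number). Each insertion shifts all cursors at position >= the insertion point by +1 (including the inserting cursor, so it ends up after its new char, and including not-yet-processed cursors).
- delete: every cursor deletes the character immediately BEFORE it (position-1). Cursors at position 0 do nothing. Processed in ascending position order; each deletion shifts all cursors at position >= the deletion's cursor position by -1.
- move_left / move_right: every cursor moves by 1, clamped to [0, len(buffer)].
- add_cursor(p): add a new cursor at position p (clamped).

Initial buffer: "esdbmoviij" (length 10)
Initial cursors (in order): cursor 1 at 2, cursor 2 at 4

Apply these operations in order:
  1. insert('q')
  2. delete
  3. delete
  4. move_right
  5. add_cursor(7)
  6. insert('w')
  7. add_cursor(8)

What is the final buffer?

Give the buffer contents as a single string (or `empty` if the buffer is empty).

Answer: edwmwoviiwj

Derivation:
After op 1 (insert('q')): buffer="esqdbqmoviij" (len 12), cursors c1@3 c2@6, authorship ..1..2......
After op 2 (delete): buffer="esdbmoviij" (len 10), cursors c1@2 c2@4, authorship ..........
After op 3 (delete): buffer="edmoviij" (len 8), cursors c1@1 c2@2, authorship ........
After op 4 (move_right): buffer="edmoviij" (len 8), cursors c1@2 c2@3, authorship ........
After op 5 (add_cursor(7)): buffer="edmoviij" (len 8), cursors c1@2 c2@3 c3@7, authorship ........
After op 6 (insert('w')): buffer="edwmwoviiwj" (len 11), cursors c1@3 c2@5 c3@10, authorship ..1.2....3.
After op 7 (add_cursor(8)): buffer="edwmwoviiwj" (len 11), cursors c1@3 c2@5 c4@8 c3@10, authorship ..1.2....3.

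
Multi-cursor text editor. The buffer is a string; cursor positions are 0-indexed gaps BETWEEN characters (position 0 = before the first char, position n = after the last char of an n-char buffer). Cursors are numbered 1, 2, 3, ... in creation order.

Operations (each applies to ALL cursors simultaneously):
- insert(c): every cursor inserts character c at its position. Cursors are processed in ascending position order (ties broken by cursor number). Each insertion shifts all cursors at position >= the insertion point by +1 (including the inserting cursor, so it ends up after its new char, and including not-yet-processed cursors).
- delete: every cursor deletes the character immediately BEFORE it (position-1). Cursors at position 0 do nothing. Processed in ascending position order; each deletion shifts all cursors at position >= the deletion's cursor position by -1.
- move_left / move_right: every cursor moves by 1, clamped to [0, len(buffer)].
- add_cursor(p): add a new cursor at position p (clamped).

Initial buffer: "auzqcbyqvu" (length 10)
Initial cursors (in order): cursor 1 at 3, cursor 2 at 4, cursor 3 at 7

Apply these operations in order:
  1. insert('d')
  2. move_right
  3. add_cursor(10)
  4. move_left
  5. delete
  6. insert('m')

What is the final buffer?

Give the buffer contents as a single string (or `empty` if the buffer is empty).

After op 1 (insert('d')): buffer="auzdqdcbydqvu" (len 13), cursors c1@4 c2@6 c3@10, authorship ...1.2...3...
After op 2 (move_right): buffer="auzdqdcbydqvu" (len 13), cursors c1@5 c2@7 c3@11, authorship ...1.2...3...
After op 3 (add_cursor(10)): buffer="auzdqdcbydqvu" (len 13), cursors c1@5 c2@7 c4@10 c3@11, authorship ...1.2...3...
After op 4 (move_left): buffer="auzdqdcbydqvu" (len 13), cursors c1@4 c2@6 c4@9 c3@10, authorship ...1.2...3...
After op 5 (delete): buffer="auzqcbqvu" (len 9), cursors c1@3 c2@4 c3@6 c4@6, authorship .........
After op 6 (insert('m')): buffer="auzmqmcbmmqvu" (len 13), cursors c1@4 c2@6 c3@10 c4@10, authorship ...1.2..34...

Answer: auzmqmcbmmqvu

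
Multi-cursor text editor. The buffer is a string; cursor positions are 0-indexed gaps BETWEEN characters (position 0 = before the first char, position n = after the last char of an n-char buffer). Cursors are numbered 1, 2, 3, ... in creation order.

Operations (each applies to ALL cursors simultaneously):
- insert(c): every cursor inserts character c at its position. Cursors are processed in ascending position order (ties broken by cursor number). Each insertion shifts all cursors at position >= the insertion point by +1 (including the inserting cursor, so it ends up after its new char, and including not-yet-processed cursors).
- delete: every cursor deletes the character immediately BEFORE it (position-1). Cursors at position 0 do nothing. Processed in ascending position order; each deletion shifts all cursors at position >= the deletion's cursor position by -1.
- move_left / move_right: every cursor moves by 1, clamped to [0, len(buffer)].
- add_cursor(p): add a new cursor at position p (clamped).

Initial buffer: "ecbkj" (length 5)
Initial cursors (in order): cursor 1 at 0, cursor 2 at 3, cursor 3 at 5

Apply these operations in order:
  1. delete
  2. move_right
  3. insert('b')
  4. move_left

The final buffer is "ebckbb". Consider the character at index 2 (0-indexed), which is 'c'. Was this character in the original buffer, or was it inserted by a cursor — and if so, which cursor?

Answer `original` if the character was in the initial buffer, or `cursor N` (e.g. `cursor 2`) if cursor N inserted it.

Answer: original

Derivation:
After op 1 (delete): buffer="eck" (len 3), cursors c1@0 c2@2 c3@3, authorship ...
After op 2 (move_right): buffer="eck" (len 3), cursors c1@1 c2@3 c3@3, authorship ...
After op 3 (insert('b')): buffer="ebckbb" (len 6), cursors c1@2 c2@6 c3@6, authorship .1..23
After op 4 (move_left): buffer="ebckbb" (len 6), cursors c1@1 c2@5 c3@5, authorship .1..23
Authorship (.=original, N=cursor N): . 1 . . 2 3
Index 2: author = original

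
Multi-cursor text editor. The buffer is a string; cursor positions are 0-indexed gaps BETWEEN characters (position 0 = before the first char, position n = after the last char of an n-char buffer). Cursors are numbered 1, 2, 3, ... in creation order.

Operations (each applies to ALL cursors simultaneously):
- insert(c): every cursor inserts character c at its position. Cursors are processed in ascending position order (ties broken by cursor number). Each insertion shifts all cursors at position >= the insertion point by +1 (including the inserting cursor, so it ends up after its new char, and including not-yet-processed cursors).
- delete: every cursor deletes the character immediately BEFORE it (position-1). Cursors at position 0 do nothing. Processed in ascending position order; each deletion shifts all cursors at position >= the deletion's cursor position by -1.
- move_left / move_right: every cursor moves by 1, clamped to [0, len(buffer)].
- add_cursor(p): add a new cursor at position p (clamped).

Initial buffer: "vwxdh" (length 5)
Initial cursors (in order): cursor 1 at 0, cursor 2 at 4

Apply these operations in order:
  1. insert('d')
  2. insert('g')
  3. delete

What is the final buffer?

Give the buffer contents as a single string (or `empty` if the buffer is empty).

After op 1 (insert('d')): buffer="dvwxddh" (len 7), cursors c1@1 c2@6, authorship 1....2.
After op 2 (insert('g')): buffer="dgvwxddgh" (len 9), cursors c1@2 c2@8, authorship 11....22.
After op 3 (delete): buffer="dvwxddh" (len 7), cursors c1@1 c2@6, authorship 1....2.

Answer: dvwxddh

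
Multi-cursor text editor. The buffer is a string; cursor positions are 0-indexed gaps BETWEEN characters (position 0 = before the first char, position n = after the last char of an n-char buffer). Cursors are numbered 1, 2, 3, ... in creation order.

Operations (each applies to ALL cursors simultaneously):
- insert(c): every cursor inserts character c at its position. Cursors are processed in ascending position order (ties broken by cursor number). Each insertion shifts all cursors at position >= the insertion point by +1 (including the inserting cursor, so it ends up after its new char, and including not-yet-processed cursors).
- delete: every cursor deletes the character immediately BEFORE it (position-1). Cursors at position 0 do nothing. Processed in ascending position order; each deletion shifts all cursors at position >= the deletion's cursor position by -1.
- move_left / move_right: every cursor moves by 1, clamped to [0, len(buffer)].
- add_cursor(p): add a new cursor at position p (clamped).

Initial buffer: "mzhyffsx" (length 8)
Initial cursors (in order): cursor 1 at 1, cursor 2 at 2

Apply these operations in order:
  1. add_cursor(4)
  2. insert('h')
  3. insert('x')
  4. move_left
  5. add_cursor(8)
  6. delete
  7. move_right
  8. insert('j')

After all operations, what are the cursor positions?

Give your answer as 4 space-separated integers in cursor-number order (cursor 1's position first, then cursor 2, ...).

After op 1 (add_cursor(4)): buffer="mzhyffsx" (len 8), cursors c1@1 c2@2 c3@4, authorship ........
After op 2 (insert('h')): buffer="mhzhhyhffsx" (len 11), cursors c1@2 c2@4 c3@7, authorship .1.2..3....
After op 3 (insert('x')): buffer="mhxzhxhyhxffsx" (len 14), cursors c1@3 c2@6 c3@10, authorship .11.22..33....
After op 4 (move_left): buffer="mhxzhxhyhxffsx" (len 14), cursors c1@2 c2@5 c3@9, authorship .11.22..33....
After op 5 (add_cursor(8)): buffer="mhxzhxhyhxffsx" (len 14), cursors c1@2 c2@5 c4@8 c3@9, authorship .11.22..33....
After op 6 (delete): buffer="mxzxhxffsx" (len 10), cursors c1@1 c2@3 c3@5 c4@5, authorship .1.2.3....
After op 7 (move_right): buffer="mxzxhxffsx" (len 10), cursors c1@2 c2@4 c3@6 c4@6, authorship .1.2.3....
After op 8 (insert('j')): buffer="mxjzxjhxjjffsx" (len 14), cursors c1@3 c2@6 c3@10 c4@10, authorship .11.22.334....

Answer: 3 6 10 10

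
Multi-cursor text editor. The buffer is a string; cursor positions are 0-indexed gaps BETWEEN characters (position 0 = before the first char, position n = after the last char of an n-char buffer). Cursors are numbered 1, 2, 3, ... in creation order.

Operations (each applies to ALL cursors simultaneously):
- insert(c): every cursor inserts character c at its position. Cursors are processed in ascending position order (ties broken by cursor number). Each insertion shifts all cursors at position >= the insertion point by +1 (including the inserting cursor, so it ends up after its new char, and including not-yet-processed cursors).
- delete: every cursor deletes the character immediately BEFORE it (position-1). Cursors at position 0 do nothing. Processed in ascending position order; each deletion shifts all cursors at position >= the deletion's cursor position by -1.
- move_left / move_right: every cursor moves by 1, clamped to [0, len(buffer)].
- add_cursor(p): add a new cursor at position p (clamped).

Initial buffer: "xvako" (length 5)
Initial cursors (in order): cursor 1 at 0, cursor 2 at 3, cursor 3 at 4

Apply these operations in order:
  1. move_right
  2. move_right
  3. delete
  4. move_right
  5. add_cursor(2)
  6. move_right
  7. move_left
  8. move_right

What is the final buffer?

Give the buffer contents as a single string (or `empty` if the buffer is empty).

Answer: xa

Derivation:
After op 1 (move_right): buffer="xvako" (len 5), cursors c1@1 c2@4 c3@5, authorship .....
After op 2 (move_right): buffer="xvako" (len 5), cursors c1@2 c2@5 c3@5, authorship .....
After op 3 (delete): buffer="xa" (len 2), cursors c1@1 c2@2 c3@2, authorship ..
After op 4 (move_right): buffer="xa" (len 2), cursors c1@2 c2@2 c3@2, authorship ..
After op 5 (add_cursor(2)): buffer="xa" (len 2), cursors c1@2 c2@2 c3@2 c4@2, authorship ..
After op 6 (move_right): buffer="xa" (len 2), cursors c1@2 c2@2 c3@2 c4@2, authorship ..
After op 7 (move_left): buffer="xa" (len 2), cursors c1@1 c2@1 c3@1 c4@1, authorship ..
After op 8 (move_right): buffer="xa" (len 2), cursors c1@2 c2@2 c3@2 c4@2, authorship ..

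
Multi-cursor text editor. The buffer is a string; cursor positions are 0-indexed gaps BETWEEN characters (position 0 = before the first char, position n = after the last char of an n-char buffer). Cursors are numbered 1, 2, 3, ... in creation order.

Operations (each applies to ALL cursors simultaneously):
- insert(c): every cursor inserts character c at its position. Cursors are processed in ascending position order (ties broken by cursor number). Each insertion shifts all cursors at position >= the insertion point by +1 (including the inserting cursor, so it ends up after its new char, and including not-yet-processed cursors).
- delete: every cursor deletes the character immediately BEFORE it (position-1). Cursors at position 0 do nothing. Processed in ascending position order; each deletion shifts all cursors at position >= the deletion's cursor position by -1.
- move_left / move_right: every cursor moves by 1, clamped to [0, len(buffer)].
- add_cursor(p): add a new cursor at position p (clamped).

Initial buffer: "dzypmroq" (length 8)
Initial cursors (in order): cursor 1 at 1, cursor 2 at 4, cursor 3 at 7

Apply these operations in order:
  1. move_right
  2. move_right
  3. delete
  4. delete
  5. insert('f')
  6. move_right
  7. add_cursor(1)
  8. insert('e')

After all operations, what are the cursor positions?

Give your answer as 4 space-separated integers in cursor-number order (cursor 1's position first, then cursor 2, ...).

Answer: 5 9 9 2

Derivation:
After op 1 (move_right): buffer="dzypmroq" (len 8), cursors c1@2 c2@5 c3@8, authorship ........
After op 2 (move_right): buffer="dzypmroq" (len 8), cursors c1@3 c2@6 c3@8, authorship ........
After op 3 (delete): buffer="dzpmo" (len 5), cursors c1@2 c2@4 c3@5, authorship .....
After op 4 (delete): buffer="dp" (len 2), cursors c1@1 c2@2 c3@2, authorship ..
After op 5 (insert('f')): buffer="dfpff" (len 5), cursors c1@2 c2@5 c3@5, authorship .1.23
After op 6 (move_right): buffer="dfpff" (len 5), cursors c1@3 c2@5 c3@5, authorship .1.23
After op 7 (add_cursor(1)): buffer="dfpff" (len 5), cursors c4@1 c1@3 c2@5 c3@5, authorship .1.23
After op 8 (insert('e')): buffer="defpeffee" (len 9), cursors c4@2 c1@5 c2@9 c3@9, authorship .41.12323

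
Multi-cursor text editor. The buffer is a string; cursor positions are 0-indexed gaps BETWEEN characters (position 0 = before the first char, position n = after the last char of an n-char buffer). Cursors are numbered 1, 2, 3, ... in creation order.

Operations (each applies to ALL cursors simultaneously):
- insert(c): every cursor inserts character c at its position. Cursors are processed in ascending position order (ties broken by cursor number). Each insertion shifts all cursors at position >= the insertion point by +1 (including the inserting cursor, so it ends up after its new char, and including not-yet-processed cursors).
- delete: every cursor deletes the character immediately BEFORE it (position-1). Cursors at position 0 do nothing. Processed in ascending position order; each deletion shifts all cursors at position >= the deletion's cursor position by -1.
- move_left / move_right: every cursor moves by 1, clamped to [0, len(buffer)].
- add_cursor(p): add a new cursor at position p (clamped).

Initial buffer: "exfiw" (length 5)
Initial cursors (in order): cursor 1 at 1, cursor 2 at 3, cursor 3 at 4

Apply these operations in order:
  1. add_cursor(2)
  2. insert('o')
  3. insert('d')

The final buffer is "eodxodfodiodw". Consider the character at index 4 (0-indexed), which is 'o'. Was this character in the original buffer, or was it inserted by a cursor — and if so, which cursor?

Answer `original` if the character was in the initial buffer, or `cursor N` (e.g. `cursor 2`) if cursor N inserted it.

After op 1 (add_cursor(2)): buffer="exfiw" (len 5), cursors c1@1 c4@2 c2@3 c3@4, authorship .....
After op 2 (insert('o')): buffer="eoxofoiow" (len 9), cursors c1@2 c4@4 c2@6 c3@8, authorship .1.4.2.3.
After op 3 (insert('d')): buffer="eodxodfodiodw" (len 13), cursors c1@3 c4@6 c2@9 c3@12, authorship .11.44.22.33.
Authorship (.=original, N=cursor N): . 1 1 . 4 4 . 2 2 . 3 3 .
Index 4: author = 4

Answer: cursor 4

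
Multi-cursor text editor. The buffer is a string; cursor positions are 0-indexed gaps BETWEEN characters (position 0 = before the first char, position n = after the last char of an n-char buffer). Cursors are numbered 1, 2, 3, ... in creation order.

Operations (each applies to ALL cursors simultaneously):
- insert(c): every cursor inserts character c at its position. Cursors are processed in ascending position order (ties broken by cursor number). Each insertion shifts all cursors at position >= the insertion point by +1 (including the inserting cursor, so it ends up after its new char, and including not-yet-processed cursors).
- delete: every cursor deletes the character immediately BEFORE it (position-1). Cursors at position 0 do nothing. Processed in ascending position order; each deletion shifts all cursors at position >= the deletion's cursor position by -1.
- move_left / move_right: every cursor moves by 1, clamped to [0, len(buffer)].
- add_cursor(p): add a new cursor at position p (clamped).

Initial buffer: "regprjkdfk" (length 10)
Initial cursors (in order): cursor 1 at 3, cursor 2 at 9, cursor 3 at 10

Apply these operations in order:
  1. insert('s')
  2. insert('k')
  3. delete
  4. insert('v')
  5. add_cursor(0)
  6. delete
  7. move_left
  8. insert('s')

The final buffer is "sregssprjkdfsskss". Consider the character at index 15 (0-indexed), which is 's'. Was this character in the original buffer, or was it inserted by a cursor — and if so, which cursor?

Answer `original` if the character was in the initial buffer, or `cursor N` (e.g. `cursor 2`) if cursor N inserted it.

After op 1 (insert('s')): buffer="regsprjkdfsks" (len 13), cursors c1@4 c2@11 c3@13, authorship ...1......2.3
After op 2 (insert('k')): buffer="regskprjkdfskksk" (len 16), cursors c1@5 c2@13 c3@16, authorship ...11......22.33
After op 3 (delete): buffer="regsprjkdfsks" (len 13), cursors c1@4 c2@11 c3@13, authorship ...1......2.3
After op 4 (insert('v')): buffer="regsvprjkdfsvksv" (len 16), cursors c1@5 c2@13 c3@16, authorship ...11......22.33
After op 5 (add_cursor(0)): buffer="regsvprjkdfsvksv" (len 16), cursors c4@0 c1@5 c2@13 c3@16, authorship ...11......22.33
After op 6 (delete): buffer="regsprjkdfsks" (len 13), cursors c4@0 c1@4 c2@11 c3@13, authorship ...1......2.3
After op 7 (move_left): buffer="regsprjkdfsks" (len 13), cursors c4@0 c1@3 c2@10 c3@12, authorship ...1......2.3
After op 8 (insert('s')): buffer="sregssprjkdfsskss" (len 17), cursors c4@1 c1@5 c2@13 c3@16, authorship 4...11......22.33
Authorship (.=original, N=cursor N): 4 . . . 1 1 . . . . . . 2 2 . 3 3
Index 15: author = 3

Answer: cursor 3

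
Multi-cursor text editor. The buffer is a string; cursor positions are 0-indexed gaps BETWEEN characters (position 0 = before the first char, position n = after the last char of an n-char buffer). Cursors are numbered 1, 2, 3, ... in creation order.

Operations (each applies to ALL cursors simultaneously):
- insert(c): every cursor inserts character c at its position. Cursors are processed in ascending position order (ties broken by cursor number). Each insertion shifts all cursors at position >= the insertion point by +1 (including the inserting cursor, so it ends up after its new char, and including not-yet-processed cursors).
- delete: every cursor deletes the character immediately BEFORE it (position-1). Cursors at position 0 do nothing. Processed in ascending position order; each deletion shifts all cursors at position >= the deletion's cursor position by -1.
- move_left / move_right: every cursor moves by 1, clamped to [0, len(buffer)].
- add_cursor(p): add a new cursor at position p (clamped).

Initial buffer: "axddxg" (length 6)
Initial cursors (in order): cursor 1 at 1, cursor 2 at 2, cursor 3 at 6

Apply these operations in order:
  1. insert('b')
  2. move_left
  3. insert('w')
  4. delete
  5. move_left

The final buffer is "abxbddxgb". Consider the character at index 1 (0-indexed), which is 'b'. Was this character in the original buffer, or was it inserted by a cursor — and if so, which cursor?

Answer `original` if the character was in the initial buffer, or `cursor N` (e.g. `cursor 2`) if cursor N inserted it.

After op 1 (insert('b')): buffer="abxbddxgb" (len 9), cursors c1@2 c2@4 c3@9, authorship .1.2....3
After op 2 (move_left): buffer="abxbddxgb" (len 9), cursors c1@1 c2@3 c3@8, authorship .1.2....3
After op 3 (insert('w')): buffer="awbxwbddxgwb" (len 12), cursors c1@2 c2@5 c3@11, authorship .11.22....33
After op 4 (delete): buffer="abxbddxgb" (len 9), cursors c1@1 c2@3 c3@8, authorship .1.2....3
After op 5 (move_left): buffer="abxbddxgb" (len 9), cursors c1@0 c2@2 c3@7, authorship .1.2....3
Authorship (.=original, N=cursor N): . 1 . 2 . . . . 3
Index 1: author = 1

Answer: cursor 1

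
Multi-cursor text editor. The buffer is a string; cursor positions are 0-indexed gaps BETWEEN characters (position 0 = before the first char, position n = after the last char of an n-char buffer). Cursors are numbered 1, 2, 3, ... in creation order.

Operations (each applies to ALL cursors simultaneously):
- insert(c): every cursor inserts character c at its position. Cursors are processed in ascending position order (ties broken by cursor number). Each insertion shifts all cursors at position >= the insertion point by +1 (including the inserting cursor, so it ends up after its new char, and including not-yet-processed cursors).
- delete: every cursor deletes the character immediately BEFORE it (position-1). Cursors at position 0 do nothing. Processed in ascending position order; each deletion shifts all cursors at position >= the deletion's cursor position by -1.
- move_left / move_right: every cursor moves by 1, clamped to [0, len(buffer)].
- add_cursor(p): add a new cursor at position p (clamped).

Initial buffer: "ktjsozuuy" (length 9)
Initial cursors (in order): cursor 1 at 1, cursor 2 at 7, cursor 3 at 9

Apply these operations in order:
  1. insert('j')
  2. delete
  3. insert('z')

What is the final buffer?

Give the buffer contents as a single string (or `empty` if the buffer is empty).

After op 1 (insert('j')): buffer="kjtjsozujuyj" (len 12), cursors c1@2 c2@9 c3@12, authorship .1......2..3
After op 2 (delete): buffer="ktjsozuuy" (len 9), cursors c1@1 c2@7 c3@9, authorship .........
After op 3 (insert('z')): buffer="kztjsozuzuyz" (len 12), cursors c1@2 c2@9 c3@12, authorship .1......2..3

Answer: kztjsozuzuyz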